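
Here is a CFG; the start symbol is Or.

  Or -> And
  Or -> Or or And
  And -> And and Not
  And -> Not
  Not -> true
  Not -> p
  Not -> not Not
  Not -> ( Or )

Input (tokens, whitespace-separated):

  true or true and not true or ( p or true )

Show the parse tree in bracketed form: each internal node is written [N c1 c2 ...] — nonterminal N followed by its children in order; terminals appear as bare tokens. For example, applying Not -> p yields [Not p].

Or
Or or And
Or or And or And
And or And or And
Not or And or And
true or And or And
true or And and Not or And
true or Not and Not or And
true or true and Not or And
true or true and not Not or And
true or true and not true or And
true or true and not true or Not
true or true and not true or ( Or )
true or true and not true or ( Or or And )
true or true and not true or ( And or And )
true or true and not true or ( Not or And )
true or true and not true or ( p or And )
true or true and not true or ( p or Not )
true or true and not true or ( p or true )

[Or [Or [Or [And [Not true]]] or [And [And [Not true]] and [Not not [Not true]]]] or [And [Not ( [Or [Or [And [Not p]]] or [And [Not true]]] )]]]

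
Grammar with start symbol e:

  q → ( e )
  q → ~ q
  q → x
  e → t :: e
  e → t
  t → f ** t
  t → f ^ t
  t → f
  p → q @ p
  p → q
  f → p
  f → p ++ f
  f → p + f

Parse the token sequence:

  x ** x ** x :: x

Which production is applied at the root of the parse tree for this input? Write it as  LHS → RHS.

e → t :: e

[e [t [f [p [q x]]] ** [t [f [p [q x]]] ** [t [f [p [q x]]]]]] :: [e [t [f [p [q x]]]]]]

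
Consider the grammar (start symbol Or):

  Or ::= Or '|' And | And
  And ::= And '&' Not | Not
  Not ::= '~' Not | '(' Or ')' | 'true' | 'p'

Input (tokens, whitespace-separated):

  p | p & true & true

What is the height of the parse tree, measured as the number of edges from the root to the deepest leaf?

[Or [Or [And [Not p]]] | [And [And [And [Not p]] & [Not true]] & [Not true]]]

5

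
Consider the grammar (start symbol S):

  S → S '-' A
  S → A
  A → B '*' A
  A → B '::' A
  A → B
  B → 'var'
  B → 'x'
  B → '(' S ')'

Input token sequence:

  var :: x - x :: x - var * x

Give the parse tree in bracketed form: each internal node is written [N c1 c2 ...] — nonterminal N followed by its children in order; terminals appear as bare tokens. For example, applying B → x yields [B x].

[S [S [S [A [B var] :: [A [B x]]]] - [A [B x] :: [A [B x]]]] - [A [B var] * [A [B x]]]]

S
S - A
S - A - A
A - A - A
B :: A - A - A
var :: A - A - A
var :: B - A - A
var :: x - A - A
var :: x - B :: A - A
var :: x - x :: A - A
var :: x - x :: B - A
var :: x - x :: x - A
var :: x - x :: x - B * A
var :: x - x :: x - var * A
var :: x - x :: x - var * B
var :: x - x :: x - var * x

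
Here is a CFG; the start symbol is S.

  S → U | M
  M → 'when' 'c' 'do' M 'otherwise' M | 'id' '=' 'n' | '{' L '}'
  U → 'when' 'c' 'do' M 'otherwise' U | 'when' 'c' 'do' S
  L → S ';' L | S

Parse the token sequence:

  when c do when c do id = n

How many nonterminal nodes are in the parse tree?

6

[S [U when c do [S [U when c do [S [M id = n]]]]]]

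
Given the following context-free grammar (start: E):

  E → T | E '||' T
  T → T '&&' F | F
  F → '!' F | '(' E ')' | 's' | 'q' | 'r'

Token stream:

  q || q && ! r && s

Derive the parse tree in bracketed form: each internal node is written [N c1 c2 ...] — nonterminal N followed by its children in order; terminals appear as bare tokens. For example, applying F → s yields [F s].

[E [E [T [F q]]] || [T [T [T [F q]] && [F ! [F r]]] && [F s]]]

E
E || T
T || T
F || T
q || T
q || T && F
q || T && F && F
q || F && F && F
q || q && F && F
q || q && ! F && F
q || q && ! r && F
q || q && ! r && s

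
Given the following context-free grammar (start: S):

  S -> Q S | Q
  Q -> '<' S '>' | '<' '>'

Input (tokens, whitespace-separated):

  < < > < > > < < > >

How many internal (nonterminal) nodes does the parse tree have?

[S [Q < [S [Q < >] [S [Q < >]]] >] [S [Q < [S [Q < >]] >]]]

10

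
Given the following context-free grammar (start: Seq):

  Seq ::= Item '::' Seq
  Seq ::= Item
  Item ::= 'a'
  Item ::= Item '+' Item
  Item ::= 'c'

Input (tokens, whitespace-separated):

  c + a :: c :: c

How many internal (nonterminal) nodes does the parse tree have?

8

[Seq [Item [Item c] + [Item a]] :: [Seq [Item c] :: [Seq [Item c]]]]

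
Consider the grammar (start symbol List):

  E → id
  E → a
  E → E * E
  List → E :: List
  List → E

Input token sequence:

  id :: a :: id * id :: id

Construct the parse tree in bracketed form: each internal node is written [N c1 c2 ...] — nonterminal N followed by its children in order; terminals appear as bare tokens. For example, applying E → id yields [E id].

List
E :: List
id :: List
id :: E :: List
id :: a :: List
id :: a :: E :: List
id :: a :: E * E :: List
id :: a :: id * E :: List
id :: a :: id * id :: List
id :: a :: id * id :: E
id :: a :: id * id :: id

[List [E id] :: [List [E a] :: [List [E [E id] * [E id]] :: [List [E id]]]]]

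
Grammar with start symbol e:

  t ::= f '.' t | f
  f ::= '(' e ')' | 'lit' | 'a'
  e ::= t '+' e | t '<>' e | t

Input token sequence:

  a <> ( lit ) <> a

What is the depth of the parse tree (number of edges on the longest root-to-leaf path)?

[e [t [f a]] <> [e [t [f ( [e [t [f lit]]] )]] <> [e [t [f a]]]]]

7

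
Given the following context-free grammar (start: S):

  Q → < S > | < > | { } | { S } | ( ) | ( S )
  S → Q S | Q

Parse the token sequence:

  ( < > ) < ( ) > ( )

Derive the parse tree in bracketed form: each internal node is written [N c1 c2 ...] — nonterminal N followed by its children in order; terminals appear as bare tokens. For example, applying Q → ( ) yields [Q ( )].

[S [Q ( [S [Q < >]] )] [S [Q < [S [Q ( )]] >] [S [Q ( )]]]]

S
Q S
( S ) S
( Q ) S
( < > ) S
( < > ) Q S
( < > ) < S > S
( < > ) < Q > S
( < > ) < ( ) > S
( < > ) < ( ) > Q
( < > ) < ( ) > ( )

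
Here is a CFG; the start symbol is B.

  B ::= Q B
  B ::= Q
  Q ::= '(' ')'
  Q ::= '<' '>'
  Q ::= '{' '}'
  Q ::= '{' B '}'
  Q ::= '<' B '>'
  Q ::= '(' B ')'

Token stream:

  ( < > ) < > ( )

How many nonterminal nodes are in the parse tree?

[B [Q ( [B [Q < >]] )] [B [Q < >] [B [Q ( )]]]]

8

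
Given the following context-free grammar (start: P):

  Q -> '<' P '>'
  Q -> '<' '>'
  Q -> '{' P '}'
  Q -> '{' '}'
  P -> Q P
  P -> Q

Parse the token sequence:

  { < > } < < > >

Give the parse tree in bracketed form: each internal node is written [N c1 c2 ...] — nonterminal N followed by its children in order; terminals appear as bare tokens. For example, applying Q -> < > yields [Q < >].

[P [Q { [P [Q < >]] }] [P [Q < [P [Q < >]] >]]]

P
Q P
{ P } P
{ Q } P
{ < > } P
{ < > } Q
{ < > } < P >
{ < > } < Q >
{ < > } < < > >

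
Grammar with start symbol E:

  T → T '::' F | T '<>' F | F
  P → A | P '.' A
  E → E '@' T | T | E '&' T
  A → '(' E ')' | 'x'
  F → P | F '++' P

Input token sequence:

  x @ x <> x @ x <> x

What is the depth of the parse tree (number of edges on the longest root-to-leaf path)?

7

[E [E [E [T [F [P [A x]]]]] @ [T [T [F [P [A x]]]] <> [F [P [A x]]]]] @ [T [T [F [P [A x]]]] <> [F [P [A x]]]]]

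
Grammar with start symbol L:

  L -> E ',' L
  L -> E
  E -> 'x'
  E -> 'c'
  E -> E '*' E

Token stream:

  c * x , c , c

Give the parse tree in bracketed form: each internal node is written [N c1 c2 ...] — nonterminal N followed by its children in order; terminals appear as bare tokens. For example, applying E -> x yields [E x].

[L [E [E c] * [E x]] , [L [E c] , [L [E c]]]]

L
E , L
E * E , L
c * E , L
c * x , L
c * x , E , L
c * x , c , L
c * x , c , E
c * x , c , c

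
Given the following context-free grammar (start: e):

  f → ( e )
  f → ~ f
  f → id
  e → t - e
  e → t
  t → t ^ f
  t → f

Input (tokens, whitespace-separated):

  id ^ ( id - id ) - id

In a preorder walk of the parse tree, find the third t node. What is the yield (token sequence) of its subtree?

[e [t [t [f id]] ^ [f ( [e [t [f id]] - [e [t [f id]]]] )]] - [e [t [f id]]]]

id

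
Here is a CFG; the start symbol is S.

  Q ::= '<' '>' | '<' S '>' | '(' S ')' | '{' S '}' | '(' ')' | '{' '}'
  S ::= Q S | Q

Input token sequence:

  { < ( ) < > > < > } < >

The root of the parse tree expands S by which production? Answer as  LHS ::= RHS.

S ::= Q S

[S [Q { [S [Q < [S [Q ( )] [S [Q < >]]] >] [S [Q < >]]] }] [S [Q < >]]]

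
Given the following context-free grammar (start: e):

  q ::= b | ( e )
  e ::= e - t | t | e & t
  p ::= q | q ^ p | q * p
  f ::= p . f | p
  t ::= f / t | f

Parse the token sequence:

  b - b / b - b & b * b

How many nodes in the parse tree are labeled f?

5

[e [e [e [e [t [f [p [q b]]]]] - [t [f [p [q b]]] / [t [f [p [q b]]]]]] - [t [f [p [q b]]]]] & [t [f [p [q b] * [p [q b]]]]]]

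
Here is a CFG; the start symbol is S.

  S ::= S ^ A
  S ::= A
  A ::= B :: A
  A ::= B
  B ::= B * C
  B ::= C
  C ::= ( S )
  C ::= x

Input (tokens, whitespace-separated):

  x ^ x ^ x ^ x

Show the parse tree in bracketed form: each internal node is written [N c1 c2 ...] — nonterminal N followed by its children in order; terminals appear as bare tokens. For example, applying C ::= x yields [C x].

[S [S [S [S [A [B [C x]]]] ^ [A [B [C x]]]] ^ [A [B [C x]]]] ^ [A [B [C x]]]]

S
S ^ A
S ^ A ^ A
S ^ A ^ A ^ A
A ^ A ^ A ^ A
B ^ A ^ A ^ A
C ^ A ^ A ^ A
x ^ A ^ A ^ A
x ^ B ^ A ^ A
x ^ C ^ A ^ A
x ^ x ^ A ^ A
x ^ x ^ B ^ A
x ^ x ^ C ^ A
x ^ x ^ x ^ A
x ^ x ^ x ^ B
x ^ x ^ x ^ C
x ^ x ^ x ^ x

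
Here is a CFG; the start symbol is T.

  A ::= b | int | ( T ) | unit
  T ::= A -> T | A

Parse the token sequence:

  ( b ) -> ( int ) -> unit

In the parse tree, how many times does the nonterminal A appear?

[T [A ( [T [A b]] )] -> [T [A ( [T [A int]] )] -> [T [A unit]]]]

5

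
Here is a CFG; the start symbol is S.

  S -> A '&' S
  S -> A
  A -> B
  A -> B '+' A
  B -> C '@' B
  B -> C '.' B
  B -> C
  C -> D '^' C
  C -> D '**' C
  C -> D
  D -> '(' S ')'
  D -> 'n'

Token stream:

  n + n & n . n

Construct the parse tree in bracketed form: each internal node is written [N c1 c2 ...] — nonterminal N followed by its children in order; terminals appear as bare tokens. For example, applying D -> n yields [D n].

S
A & S
B + A & S
C + A & S
D + A & S
n + A & S
n + B & S
n + C & S
n + D & S
n + n & S
n + n & A
n + n & B
n + n & C . B
n + n & D . B
n + n & n . B
n + n & n . C
n + n & n . D
n + n & n . n

[S [A [B [C [D n]]] + [A [B [C [D n]]]]] & [S [A [B [C [D n]] . [B [C [D n]]]]]]]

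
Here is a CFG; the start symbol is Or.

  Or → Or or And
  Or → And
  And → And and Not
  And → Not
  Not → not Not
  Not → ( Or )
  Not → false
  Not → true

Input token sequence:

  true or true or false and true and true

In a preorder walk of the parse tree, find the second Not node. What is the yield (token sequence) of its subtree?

[Or [Or [Or [And [Not true]]] or [And [Not true]]] or [And [And [And [Not false]] and [Not true]] and [Not true]]]

true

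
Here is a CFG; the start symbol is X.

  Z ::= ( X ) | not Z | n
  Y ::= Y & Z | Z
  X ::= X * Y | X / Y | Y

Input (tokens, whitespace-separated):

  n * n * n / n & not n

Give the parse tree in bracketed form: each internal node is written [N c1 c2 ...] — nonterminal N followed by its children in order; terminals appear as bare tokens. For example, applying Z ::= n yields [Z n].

[X [X [X [X [Y [Z n]]] * [Y [Z n]]] * [Y [Z n]]] / [Y [Y [Z n]] & [Z not [Z n]]]]

X
X / Y
X * Y / Y
X * Y * Y / Y
Y * Y * Y / Y
Z * Y * Y / Y
n * Y * Y / Y
n * Z * Y / Y
n * n * Y / Y
n * n * Z / Y
n * n * n / Y
n * n * n / Y & Z
n * n * n / Z & Z
n * n * n / n & Z
n * n * n / n & not Z
n * n * n / n & not n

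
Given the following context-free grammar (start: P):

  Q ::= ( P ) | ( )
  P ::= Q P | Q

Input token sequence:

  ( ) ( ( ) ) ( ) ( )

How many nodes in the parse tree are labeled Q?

[P [Q ( )] [P [Q ( [P [Q ( )]] )] [P [Q ( )] [P [Q ( )]]]]]

5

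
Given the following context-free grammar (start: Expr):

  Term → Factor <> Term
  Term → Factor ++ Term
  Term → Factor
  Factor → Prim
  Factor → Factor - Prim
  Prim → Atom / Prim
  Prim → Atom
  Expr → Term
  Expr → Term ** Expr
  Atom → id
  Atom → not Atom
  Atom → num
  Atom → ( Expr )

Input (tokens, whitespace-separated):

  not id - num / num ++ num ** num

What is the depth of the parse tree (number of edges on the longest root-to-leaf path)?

7

[Expr [Term [Factor [Factor [Prim [Atom not [Atom id]]]] - [Prim [Atom num] / [Prim [Atom num]]]] ++ [Term [Factor [Prim [Atom num]]]]] ** [Expr [Term [Factor [Prim [Atom num]]]]]]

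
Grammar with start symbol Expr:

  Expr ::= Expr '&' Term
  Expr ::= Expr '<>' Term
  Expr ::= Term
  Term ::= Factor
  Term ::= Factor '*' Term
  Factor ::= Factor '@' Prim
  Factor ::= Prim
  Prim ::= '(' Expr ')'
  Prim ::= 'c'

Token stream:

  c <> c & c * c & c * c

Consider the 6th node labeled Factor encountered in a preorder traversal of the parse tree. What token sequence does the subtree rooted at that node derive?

[Expr [Expr [Expr [Expr [Term [Factor [Prim c]]]] <> [Term [Factor [Prim c]]]] & [Term [Factor [Prim c]] * [Term [Factor [Prim c]]]]] & [Term [Factor [Prim c]] * [Term [Factor [Prim c]]]]]

c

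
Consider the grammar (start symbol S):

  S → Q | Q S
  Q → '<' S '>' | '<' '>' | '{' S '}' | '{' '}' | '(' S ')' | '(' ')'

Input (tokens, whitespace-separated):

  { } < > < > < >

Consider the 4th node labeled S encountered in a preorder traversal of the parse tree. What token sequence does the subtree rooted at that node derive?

< >

[S [Q { }] [S [Q < >] [S [Q < >] [S [Q < >]]]]]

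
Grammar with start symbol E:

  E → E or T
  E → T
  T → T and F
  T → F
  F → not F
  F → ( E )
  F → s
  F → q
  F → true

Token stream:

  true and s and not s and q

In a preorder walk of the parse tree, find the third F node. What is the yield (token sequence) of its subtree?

[E [T [T [T [T [F true]] and [F s]] and [F not [F s]]] and [F q]]]

not s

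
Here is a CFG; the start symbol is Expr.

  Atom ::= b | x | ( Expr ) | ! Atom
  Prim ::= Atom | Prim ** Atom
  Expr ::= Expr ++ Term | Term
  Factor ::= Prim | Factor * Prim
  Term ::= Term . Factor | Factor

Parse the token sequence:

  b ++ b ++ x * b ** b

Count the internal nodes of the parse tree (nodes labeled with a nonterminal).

20

[Expr [Expr [Expr [Term [Factor [Prim [Atom b]]]]] ++ [Term [Factor [Prim [Atom b]]]]] ++ [Term [Factor [Factor [Prim [Atom x]]] * [Prim [Prim [Atom b]] ** [Atom b]]]]]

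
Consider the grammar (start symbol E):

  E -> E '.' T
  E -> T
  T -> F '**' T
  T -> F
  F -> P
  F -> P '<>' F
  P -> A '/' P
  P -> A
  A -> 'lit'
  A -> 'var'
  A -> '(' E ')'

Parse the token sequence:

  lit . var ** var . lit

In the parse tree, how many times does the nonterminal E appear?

3

[E [E [E [T [F [P [A lit]]]]] . [T [F [P [A var]]] ** [T [F [P [A var]]]]]] . [T [F [P [A lit]]]]]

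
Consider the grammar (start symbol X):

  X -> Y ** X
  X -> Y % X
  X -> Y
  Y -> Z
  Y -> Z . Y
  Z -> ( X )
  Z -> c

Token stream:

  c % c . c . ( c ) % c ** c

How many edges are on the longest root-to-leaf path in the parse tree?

[X [Y [Z c]] % [X [Y [Z c] . [Y [Z c] . [Y [Z ( [X [Y [Z c]]] )]]]] % [X [Y [Z c]] ** [X [Y [Z c]]]]]]

9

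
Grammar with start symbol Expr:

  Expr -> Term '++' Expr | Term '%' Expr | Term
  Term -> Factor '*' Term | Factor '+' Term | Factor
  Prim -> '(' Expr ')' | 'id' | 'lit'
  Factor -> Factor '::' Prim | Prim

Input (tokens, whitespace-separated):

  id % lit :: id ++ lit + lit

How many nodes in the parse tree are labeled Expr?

3

[Expr [Term [Factor [Prim id]]] % [Expr [Term [Factor [Factor [Prim lit]] :: [Prim id]]] ++ [Expr [Term [Factor [Prim lit]] + [Term [Factor [Prim lit]]]]]]]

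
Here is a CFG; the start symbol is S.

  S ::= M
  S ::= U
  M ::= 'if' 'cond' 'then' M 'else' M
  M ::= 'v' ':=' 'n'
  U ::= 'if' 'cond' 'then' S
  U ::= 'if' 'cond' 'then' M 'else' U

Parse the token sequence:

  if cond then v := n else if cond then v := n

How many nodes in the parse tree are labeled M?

[S [U if cond then [M v := n] else [U if cond then [S [M v := n]]]]]

2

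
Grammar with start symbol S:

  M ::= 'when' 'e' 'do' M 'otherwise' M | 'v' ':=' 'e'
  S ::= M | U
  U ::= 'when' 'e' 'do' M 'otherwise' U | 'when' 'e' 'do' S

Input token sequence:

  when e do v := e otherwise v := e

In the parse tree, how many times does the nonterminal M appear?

3

[S [M when e do [M v := e] otherwise [M v := e]]]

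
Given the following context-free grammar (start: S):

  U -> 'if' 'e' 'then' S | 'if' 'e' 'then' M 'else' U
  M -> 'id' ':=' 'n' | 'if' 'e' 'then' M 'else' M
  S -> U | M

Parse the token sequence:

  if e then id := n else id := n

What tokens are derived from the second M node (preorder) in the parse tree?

[S [M if e then [M id := n] else [M id := n]]]

id := n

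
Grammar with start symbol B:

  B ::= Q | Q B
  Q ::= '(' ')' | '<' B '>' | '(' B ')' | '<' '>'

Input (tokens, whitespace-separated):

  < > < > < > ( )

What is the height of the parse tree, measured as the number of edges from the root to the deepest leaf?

[B [Q < >] [B [Q < >] [B [Q < >] [B [Q ( )]]]]]

5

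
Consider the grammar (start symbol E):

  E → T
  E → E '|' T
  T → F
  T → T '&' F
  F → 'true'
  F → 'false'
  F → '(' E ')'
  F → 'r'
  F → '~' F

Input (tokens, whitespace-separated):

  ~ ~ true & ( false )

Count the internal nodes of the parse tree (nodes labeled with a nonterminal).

10

[E [T [T [F ~ [F ~ [F true]]]] & [F ( [E [T [F false]]] )]]]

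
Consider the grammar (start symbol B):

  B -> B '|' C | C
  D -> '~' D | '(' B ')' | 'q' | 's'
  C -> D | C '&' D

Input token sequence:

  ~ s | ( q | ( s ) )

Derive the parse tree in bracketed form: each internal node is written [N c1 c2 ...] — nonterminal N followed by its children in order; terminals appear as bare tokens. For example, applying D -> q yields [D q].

B
B | C
C | C
D | C
~ D | C
~ s | C
~ s | D
~ s | ( B )
~ s | ( B | C )
~ s | ( C | C )
~ s | ( D | C )
~ s | ( q | C )
~ s | ( q | D )
~ s | ( q | ( B ) )
~ s | ( q | ( C ) )
~ s | ( q | ( D ) )
~ s | ( q | ( s ) )

[B [B [C [D ~ [D s]]]] | [C [D ( [B [B [C [D q]]] | [C [D ( [B [C [D s]]] )]]] )]]]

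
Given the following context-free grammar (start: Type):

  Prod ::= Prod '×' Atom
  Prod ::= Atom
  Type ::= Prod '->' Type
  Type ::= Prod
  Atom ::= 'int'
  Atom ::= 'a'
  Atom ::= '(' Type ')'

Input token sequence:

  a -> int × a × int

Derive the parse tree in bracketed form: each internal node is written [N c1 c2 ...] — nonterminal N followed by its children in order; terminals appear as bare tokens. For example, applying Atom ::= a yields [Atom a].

[Type [Prod [Atom a]] -> [Type [Prod [Prod [Prod [Atom int]] × [Atom a]] × [Atom int]]]]

Type
Prod -> Type
Atom -> Type
a -> Type
a -> Prod
a -> Prod × Atom
a -> Prod × Atom × Atom
a -> Atom × Atom × Atom
a -> int × Atom × Atom
a -> int × a × Atom
a -> int × a × int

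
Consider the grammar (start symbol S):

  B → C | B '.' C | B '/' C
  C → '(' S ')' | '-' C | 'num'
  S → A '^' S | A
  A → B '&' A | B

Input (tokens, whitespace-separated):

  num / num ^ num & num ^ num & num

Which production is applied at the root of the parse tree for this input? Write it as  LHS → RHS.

[S [A [B [B [C num]] / [C num]]] ^ [S [A [B [C num]] & [A [B [C num]]]] ^ [S [A [B [C num]] & [A [B [C num]]]]]]]

S → A '^' S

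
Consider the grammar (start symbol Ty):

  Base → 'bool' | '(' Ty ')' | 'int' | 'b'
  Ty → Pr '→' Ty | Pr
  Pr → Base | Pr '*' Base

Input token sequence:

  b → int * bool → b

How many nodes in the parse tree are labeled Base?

[Ty [Pr [Base b]] → [Ty [Pr [Pr [Base int]] * [Base bool]] → [Ty [Pr [Base b]]]]]

4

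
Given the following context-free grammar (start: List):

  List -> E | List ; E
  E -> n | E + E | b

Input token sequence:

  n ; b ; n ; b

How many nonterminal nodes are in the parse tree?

8

[List [List [List [List [E n]] ; [E b]] ; [E n]] ; [E b]]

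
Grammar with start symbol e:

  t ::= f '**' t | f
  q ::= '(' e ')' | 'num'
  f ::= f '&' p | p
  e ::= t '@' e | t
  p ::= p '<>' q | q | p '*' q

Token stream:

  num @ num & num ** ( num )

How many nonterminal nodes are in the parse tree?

[e [t [f [p [q num]]]] @ [e [t [f [f [p [q num]]] & [p [q num]]] ** [t [f [p [q ( [e [t [f [p [q num]]]]] )]]]]]]]

22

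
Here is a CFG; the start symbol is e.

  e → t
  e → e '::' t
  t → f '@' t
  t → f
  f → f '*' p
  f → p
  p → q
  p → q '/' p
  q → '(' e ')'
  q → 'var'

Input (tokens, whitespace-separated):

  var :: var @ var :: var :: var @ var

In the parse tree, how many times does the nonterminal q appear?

6

[e [e [e [e [t [f [p [q var]]]]] :: [t [f [p [q var]]] @ [t [f [p [q var]]]]]] :: [t [f [p [q var]]]]] :: [t [f [p [q var]]] @ [t [f [p [q var]]]]]]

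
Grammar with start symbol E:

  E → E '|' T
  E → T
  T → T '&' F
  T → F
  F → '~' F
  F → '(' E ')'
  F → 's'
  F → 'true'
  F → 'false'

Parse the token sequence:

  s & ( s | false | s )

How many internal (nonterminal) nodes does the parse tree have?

[E [T [T [F s]] & [F ( [E [E [E [T [F s]]] | [T [F false]]] | [T [F s]]] )]]]

14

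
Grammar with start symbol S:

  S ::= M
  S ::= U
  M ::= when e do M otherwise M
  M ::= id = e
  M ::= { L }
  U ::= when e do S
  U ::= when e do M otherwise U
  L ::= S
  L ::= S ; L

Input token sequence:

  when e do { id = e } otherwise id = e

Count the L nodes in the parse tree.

1

[S [M when e do [M { [L [S [M id = e]]] }] otherwise [M id = e]]]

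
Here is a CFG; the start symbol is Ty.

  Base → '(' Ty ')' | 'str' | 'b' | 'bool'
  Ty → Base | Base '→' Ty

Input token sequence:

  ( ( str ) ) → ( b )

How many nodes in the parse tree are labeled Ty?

[Ty [Base ( [Ty [Base ( [Ty [Base str]] )]] )] → [Ty [Base ( [Ty [Base b]] )]]]

5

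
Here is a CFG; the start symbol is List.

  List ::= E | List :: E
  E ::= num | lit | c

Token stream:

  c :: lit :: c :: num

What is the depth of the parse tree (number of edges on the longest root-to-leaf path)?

[List [List [List [List [E c]] :: [E lit]] :: [E c]] :: [E num]]

5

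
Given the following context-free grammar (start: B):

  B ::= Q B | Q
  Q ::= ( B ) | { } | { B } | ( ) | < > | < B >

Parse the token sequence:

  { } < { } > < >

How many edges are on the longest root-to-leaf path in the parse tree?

[B [Q { }] [B [Q < [B [Q { }]] >] [B [Q < >]]]]

5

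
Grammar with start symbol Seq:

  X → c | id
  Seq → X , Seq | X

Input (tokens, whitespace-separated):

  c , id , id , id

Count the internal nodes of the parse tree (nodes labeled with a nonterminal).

[Seq [X c] , [Seq [X id] , [Seq [X id] , [Seq [X id]]]]]

8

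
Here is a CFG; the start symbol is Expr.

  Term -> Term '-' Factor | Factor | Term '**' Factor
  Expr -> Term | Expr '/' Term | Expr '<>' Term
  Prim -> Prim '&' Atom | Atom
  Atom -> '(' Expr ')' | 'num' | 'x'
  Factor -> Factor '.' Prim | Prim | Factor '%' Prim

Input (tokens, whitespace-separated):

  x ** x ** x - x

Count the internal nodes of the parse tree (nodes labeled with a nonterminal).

[Expr [Term [Term [Term [Term [Factor [Prim [Atom x]]]] ** [Factor [Prim [Atom x]]]] ** [Factor [Prim [Atom x]]]] - [Factor [Prim [Atom x]]]]]

17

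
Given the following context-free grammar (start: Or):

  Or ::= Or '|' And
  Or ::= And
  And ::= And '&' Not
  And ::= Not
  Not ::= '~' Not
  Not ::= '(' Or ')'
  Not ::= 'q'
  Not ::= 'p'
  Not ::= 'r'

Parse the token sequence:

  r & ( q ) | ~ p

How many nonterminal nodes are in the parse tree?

[Or [Or [And [And [Not r]] & [Not ( [Or [And [Not q]]] )]]] | [And [Not ~ [Not p]]]]

12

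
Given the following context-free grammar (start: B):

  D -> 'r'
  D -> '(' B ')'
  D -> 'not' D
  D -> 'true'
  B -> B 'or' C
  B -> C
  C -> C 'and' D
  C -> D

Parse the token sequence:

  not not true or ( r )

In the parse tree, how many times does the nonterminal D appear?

5

[B [B [C [D not [D not [D true]]]]] or [C [D ( [B [C [D r]]] )]]]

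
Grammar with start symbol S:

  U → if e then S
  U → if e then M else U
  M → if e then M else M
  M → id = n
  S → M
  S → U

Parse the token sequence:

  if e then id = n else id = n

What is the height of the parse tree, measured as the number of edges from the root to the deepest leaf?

[S [M if e then [M id = n] else [M id = n]]]

3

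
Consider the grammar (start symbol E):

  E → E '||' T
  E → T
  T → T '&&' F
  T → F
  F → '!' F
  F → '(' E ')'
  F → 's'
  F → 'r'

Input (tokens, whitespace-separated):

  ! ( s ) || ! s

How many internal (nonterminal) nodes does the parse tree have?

11

[E [E [T [F ! [F ( [E [T [F s]]] )]]]] || [T [F ! [F s]]]]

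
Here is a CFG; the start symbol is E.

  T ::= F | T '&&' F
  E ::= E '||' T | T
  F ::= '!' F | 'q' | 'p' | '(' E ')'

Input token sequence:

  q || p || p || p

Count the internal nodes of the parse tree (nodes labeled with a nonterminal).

[E [E [E [E [T [F q]]] || [T [F p]]] || [T [F p]]] || [T [F p]]]

12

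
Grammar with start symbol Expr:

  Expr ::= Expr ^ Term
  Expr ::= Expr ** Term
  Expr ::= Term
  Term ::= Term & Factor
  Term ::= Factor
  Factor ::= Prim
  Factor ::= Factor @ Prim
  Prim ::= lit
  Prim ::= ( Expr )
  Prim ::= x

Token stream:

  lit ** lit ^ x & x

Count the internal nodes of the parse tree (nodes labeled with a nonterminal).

15

[Expr [Expr [Expr [Term [Factor [Prim lit]]]] ** [Term [Factor [Prim lit]]]] ^ [Term [Term [Factor [Prim x]]] & [Factor [Prim x]]]]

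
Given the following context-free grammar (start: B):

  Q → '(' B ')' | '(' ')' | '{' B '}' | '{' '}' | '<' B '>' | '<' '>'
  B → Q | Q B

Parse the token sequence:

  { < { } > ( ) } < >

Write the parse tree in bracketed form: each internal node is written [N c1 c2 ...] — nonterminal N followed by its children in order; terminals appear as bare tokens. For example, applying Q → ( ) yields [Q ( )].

[B [Q { [B [Q < [B [Q { }]] >] [B [Q ( )]]] }] [B [Q < >]]]

B
Q B
{ B } B
{ Q B } B
{ < B > B } B
{ < Q > B } B
{ < { } > B } B
{ < { } > Q } B
{ < { } > ( ) } B
{ < { } > ( ) } Q
{ < { } > ( ) } < >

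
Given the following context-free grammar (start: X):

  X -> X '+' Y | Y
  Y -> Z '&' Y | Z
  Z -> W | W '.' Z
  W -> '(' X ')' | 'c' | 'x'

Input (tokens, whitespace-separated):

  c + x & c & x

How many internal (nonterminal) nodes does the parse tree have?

14

[X [X [Y [Z [W c]]]] + [Y [Z [W x]] & [Y [Z [W c]] & [Y [Z [W x]]]]]]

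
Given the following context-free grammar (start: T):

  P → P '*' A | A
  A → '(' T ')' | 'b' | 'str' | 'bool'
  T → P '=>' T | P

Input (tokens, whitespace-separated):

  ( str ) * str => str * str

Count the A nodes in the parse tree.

[T [P [P [A ( [T [P [A str]]] )]] * [A str]] => [T [P [P [A str]] * [A str]]]]

5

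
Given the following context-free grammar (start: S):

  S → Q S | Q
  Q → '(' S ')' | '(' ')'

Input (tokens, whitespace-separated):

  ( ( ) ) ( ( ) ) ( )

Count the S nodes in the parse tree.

[S [Q ( [S [Q ( )]] )] [S [Q ( [S [Q ( )]] )] [S [Q ( )]]]]

5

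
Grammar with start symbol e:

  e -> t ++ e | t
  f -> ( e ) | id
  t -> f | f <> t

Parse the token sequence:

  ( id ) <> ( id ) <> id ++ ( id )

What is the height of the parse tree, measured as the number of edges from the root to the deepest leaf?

[e [t [f ( [e [t [f id]]] )] <> [t [f ( [e [t [f id]]] )] <> [t [f id]]]] ++ [e [t [f ( [e [t [f id]]] )]]]]

7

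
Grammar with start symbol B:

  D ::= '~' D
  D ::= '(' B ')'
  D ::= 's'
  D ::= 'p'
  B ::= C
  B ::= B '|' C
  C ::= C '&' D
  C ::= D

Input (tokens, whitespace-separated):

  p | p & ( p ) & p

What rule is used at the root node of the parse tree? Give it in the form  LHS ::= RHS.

[B [B [C [D p]]] | [C [C [C [D p]] & [D ( [B [C [D p]]] )]] & [D p]]]

B ::= B '|' C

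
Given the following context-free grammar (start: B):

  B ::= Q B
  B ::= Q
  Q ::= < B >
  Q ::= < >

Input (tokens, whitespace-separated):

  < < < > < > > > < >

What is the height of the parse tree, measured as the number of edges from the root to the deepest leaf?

[B [Q < [B [Q < [B [Q < >] [B [Q < >]]] >]] >] [B [Q < >]]]

7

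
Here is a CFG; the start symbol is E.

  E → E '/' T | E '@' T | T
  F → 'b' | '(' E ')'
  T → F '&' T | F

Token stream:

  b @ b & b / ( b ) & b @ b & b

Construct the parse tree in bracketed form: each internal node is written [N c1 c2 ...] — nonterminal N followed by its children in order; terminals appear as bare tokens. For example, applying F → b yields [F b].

[E [E [E [E [T [F b]]] @ [T [F b] & [T [F b]]]] / [T [F ( [E [T [F b]]] )] & [T [F b]]]] @ [T [F b] & [T [F b]]]]

E
E @ T
E / T @ T
E @ T / T @ T
T @ T / T @ T
F @ T / T @ T
b @ T / T @ T
b @ F & T / T @ T
b @ b & T / T @ T
b @ b & F / T @ T
b @ b & b / T @ T
b @ b & b / F & T @ T
b @ b & b / ( E ) & T @ T
b @ b & b / ( T ) & T @ T
b @ b & b / ( F ) & T @ T
b @ b & b / ( b ) & T @ T
b @ b & b / ( b ) & F @ T
b @ b & b / ( b ) & b @ T
b @ b & b / ( b ) & b @ F & T
b @ b & b / ( b ) & b @ b & T
b @ b & b / ( b ) & b @ b & F
b @ b & b / ( b ) & b @ b & b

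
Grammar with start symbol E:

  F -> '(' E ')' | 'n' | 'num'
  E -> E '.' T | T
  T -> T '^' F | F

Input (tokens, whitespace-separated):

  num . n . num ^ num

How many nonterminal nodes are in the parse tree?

[E [E [E [T [F num]]] . [T [F n]]] . [T [T [F num]] ^ [F num]]]

11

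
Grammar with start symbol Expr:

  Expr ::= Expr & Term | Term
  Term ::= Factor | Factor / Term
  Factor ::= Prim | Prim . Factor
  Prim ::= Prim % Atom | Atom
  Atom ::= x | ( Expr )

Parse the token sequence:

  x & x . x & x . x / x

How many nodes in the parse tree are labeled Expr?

3

[Expr [Expr [Expr [Term [Factor [Prim [Atom x]]]]] & [Term [Factor [Prim [Atom x]] . [Factor [Prim [Atom x]]]]]] & [Term [Factor [Prim [Atom x]] . [Factor [Prim [Atom x]]]] / [Term [Factor [Prim [Atom x]]]]]]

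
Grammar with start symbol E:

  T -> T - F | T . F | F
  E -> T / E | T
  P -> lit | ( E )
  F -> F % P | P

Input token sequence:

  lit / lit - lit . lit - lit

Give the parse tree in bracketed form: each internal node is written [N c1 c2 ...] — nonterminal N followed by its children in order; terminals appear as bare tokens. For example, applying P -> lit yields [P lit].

E
T / E
F / E
P / E
lit / E
lit / T
lit / T - F
lit / T . F - F
lit / T - F . F - F
lit / F - F . F - F
lit / P - F . F - F
lit / lit - F . F - F
lit / lit - P . F - F
lit / lit - lit . F - F
lit / lit - lit . P - F
lit / lit - lit . lit - F
lit / lit - lit . lit - P
lit / lit - lit . lit - lit

[E [T [F [P lit]]] / [E [T [T [T [T [F [P lit]]] - [F [P lit]]] . [F [P lit]]] - [F [P lit]]]]]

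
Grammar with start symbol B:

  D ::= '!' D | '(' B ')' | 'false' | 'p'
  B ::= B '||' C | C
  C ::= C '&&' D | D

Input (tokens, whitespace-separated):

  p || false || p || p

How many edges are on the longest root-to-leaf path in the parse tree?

6

[B [B [B [B [C [D p]]] || [C [D false]]] || [C [D p]]] || [C [D p]]]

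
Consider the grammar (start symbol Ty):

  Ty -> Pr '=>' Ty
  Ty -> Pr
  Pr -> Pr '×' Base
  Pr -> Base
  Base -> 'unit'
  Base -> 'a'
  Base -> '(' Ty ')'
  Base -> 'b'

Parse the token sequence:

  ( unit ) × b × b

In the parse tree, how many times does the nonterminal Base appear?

[Ty [Pr [Pr [Pr [Base ( [Ty [Pr [Base unit]]] )]] × [Base b]] × [Base b]]]

4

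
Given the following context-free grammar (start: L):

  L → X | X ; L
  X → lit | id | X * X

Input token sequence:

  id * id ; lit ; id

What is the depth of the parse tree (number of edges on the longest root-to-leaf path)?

4

[L [X [X id] * [X id]] ; [L [X lit] ; [L [X id]]]]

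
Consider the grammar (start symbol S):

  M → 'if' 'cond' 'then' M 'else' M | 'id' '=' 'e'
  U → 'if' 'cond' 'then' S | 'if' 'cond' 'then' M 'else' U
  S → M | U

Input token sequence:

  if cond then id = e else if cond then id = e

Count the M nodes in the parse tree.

2

[S [U if cond then [M id = e] else [U if cond then [S [M id = e]]]]]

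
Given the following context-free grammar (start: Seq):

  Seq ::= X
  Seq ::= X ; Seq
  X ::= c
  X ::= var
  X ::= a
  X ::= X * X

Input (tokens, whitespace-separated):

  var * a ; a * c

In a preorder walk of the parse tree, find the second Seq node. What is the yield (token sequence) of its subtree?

a * c

[Seq [X [X var] * [X a]] ; [Seq [X [X a] * [X c]]]]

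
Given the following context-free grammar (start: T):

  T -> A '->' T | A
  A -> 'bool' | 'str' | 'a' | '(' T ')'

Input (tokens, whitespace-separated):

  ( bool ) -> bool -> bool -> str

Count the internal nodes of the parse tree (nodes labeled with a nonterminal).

[T [A ( [T [A bool]] )] -> [T [A bool] -> [T [A bool] -> [T [A str]]]]]

10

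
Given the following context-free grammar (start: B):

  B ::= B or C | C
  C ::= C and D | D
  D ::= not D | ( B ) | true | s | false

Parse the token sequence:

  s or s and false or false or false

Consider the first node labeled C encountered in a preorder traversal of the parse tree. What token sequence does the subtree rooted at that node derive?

s

[B [B [B [B [C [D s]]] or [C [C [D s]] and [D false]]] or [C [D false]]] or [C [D false]]]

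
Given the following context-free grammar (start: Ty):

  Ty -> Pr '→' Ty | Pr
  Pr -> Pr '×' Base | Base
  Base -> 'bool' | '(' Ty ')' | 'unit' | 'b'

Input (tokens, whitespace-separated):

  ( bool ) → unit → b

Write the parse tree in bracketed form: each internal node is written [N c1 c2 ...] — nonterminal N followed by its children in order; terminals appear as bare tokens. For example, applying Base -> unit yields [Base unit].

[Ty [Pr [Base ( [Ty [Pr [Base bool]]] )]] → [Ty [Pr [Base unit]] → [Ty [Pr [Base b]]]]]

Ty
Pr → Ty
Base → Ty
( Ty ) → Ty
( Pr ) → Ty
( Base ) → Ty
( bool ) → Ty
( bool ) → Pr → Ty
( bool ) → Base → Ty
( bool ) → unit → Ty
( bool ) → unit → Pr
( bool ) → unit → Base
( bool ) → unit → b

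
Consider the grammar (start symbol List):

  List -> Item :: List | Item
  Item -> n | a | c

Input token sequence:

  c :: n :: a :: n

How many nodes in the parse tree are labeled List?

4

[List [Item c] :: [List [Item n] :: [List [Item a] :: [List [Item n]]]]]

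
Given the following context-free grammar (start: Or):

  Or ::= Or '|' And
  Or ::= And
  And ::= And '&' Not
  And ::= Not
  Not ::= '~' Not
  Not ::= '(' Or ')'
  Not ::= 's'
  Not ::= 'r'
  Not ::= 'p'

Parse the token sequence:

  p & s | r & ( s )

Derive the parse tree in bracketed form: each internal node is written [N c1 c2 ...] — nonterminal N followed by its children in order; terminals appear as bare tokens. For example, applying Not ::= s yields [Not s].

[Or [Or [And [And [Not p]] & [Not s]]] | [And [And [Not r]] & [Not ( [Or [And [Not s]]] )]]]

Or
Or | And
And | And
And & Not | And
Not & Not | And
p & Not | And
p & s | And
p & s | And & Not
p & s | Not & Not
p & s | r & Not
p & s | r & ( Or )
p & s | r & ( And )
p & s | r & ( Not )
p & s | r & ( s )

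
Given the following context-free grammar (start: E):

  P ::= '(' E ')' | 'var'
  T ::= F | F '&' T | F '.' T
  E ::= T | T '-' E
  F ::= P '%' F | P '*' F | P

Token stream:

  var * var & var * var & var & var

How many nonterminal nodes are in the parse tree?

17

[E [T [F [P var] * [F [P var]]] & [T [F [P var] * [F [P var]]] & [T [F [P var]] & [T [F [P var]]]]]]]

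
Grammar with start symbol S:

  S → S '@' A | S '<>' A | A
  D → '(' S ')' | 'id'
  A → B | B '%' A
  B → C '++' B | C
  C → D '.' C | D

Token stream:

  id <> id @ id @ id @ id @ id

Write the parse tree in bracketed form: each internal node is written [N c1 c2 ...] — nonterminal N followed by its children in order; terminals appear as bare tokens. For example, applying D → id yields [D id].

[S [S [S [S [S [S [A [B [C [D id]]]]] <> [A [B [C [D id]]]]] @ [A [B [C [D id]]]]] @ [A [B [C [D id]]]]] @ [A [B [C [D id]]]]] @ [A [B [C [D id]]]]]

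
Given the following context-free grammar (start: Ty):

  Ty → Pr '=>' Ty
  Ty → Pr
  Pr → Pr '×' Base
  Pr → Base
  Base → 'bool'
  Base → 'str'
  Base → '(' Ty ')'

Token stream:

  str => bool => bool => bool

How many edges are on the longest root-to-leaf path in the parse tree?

6

[Ty [Pr [Base str]] => [Ty [Pr [Base bool]] => [Ty [Pr [Base bool]] => [Ty [Pr [Base bool]]]]]]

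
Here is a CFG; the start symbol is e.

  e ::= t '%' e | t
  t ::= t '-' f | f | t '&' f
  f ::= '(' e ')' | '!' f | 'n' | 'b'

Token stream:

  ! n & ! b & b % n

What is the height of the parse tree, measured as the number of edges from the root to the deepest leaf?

6

[e [t [t [t [f ! [f n]]] & [f ! [f b]]] & [f b]] % [e [t [f n]]]]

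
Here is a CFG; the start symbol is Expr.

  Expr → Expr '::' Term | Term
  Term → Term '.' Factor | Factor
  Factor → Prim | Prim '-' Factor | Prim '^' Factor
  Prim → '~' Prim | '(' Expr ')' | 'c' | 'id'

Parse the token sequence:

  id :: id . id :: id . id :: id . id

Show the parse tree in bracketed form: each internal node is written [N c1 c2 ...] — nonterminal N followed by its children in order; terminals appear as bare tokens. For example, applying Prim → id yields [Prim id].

[Expr [Expr [Expr [Expr [Term [Factor [Prim id]]]] :: [Term [Term [Factor [Prim id]]] . [Factor [Prim id]]]] :: [Term [Term [Factor [Prim id]]] . [Factor [Prim id]]]] :: [Term [Term [Factor [Prim id]]] . [Factor [Prim id]]]]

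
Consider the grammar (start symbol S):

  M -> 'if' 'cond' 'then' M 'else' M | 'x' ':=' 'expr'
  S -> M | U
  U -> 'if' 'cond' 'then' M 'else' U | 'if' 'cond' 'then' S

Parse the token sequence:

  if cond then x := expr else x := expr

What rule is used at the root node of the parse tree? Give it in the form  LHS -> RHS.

S -> M

[S [M if cond then [M x := expr] else [M x := expr]]]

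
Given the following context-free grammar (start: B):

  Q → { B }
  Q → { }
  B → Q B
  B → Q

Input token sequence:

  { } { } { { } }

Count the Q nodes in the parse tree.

4

[B [Q { }] [B [Q { }] [B [Q { [B [Q { }]] }]]]]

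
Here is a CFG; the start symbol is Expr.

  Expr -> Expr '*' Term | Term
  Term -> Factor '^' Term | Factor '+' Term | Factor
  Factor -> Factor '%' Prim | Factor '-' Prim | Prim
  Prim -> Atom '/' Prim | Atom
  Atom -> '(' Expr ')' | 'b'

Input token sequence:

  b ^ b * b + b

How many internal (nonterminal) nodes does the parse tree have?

18

[Expr [Expr [Term [Factor [Prim [Atom b]]] ^ [Term [Factor [Prim [Atom b]]]]]] * [Term [Factor [Prim [Atom b]]] + [Term [Factor [Prim [Atom b]]]]]]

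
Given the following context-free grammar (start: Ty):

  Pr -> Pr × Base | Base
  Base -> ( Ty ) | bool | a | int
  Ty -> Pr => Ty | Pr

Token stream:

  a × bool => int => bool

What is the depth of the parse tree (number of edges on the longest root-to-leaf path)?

5

[Ty [Pr [Pr [Base a]] × [Base bool]] => [Ty [Pr [Base int]] => [Ty [Pr [Base bool]]]]]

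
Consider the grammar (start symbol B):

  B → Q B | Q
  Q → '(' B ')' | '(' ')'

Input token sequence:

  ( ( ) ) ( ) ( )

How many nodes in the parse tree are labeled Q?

4

[B [Q ( [B [Q ( )]] )] [B [Q ( )] [B [Q ( )]]]]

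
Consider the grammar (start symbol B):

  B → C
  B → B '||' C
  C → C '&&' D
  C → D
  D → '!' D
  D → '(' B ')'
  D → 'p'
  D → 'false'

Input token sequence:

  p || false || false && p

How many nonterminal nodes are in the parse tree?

11

[B [B [B [C [D p]]] || [C [D false]]] || [C [C [D false]] && [D p]]]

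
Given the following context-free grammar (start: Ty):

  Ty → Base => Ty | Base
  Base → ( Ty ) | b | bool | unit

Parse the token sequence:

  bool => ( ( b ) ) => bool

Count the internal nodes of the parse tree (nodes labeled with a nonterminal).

10

[Ty [Base bool] => [Ty [Base ( [Ty [Base ( [Ty [Base b]] )]] )] => [Ty [Base bool]]]]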